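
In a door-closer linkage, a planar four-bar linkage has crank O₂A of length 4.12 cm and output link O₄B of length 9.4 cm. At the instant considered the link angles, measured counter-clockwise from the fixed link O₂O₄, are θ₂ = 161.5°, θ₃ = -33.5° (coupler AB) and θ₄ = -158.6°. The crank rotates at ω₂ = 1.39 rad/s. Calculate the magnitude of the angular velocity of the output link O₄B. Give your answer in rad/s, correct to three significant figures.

0.193

ω₂ = 1.39 rad/s
Differentiating the loop-closure r₂e^{iθ₂}+r₃e^{iθ₃}=r₁+r₄e^{iθ₄} gives r₂ω₂e^{iθ₂}+r₃ω₃e^{iθ₃}=r₄ω₄e^{iθ₄}.
Eliminating the other unknown: ω₄ = r₂ω₂ sin(θ₂−θ₃) / [r₄ sin(θ₄−θ₃)].
Numerator sine = -0.25882; denominator sine = -0.81815.
Result = 0.0412·1.39·(-0.25882) / (0.094·(-0.81815)) = +0.19273 rad/s; magnitude 0.19273 rad/s.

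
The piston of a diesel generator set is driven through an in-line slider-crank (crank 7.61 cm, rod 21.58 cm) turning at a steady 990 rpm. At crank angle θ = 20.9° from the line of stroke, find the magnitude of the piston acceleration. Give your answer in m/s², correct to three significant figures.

ω = 2π·990/60 = 103.7 rad/s
x(θ) = r cosθ + √(L² − r² sin²θ); with ω constant, a = ω²·d²x/dθ².
d²x/dθ² = −r cosθ − r²(cos2θ)/√u − r⁴ sin²2θ/(4u^{3/2}),  u = L² − r² sin²θ = 0.0458326 m².
Substituting r = 0.0761 m, L = 0.2158 m, θ = 20.9°: d²x/dθ² = -0.091638 m.
a = ω²·d²x/dθ² = (103.7)²·(-0.091638) = -984.93 m/s²;  |a| = 984.93 m/s².

985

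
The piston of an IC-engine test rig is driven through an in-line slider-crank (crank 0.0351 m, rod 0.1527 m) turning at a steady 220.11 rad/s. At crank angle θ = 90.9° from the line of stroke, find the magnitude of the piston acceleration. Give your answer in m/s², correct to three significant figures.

428

ω = 220.1 rad/s
x(θ) = r cosθ + √(L² − r² sin²θ); with ω constant, a = ω²·d²x/dθ².
d²x/dθ² = −r cosθ − r²(cos2θ)/√u − r⁴ sin²2θ/(4u^{3/2}),  u = L² − r² sin²θ = 0.0220856 m².
Substituting r = 0.0351 m, L = 0.1527 m, θ = 90.9°: d²x/dθ² = +0.0088372 m.
a = ω²·d²x/dθ² = (220.1)²·(+0.0088372) = +428.15 m/s²;  |a| = 428.15 m/s².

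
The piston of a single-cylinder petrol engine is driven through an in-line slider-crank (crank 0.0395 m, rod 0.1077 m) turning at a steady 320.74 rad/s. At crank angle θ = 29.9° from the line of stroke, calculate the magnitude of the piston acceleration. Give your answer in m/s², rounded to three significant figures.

ω = 320.7 rad/s
x(θ) = r cosθ + √(L² − r² sin²θ); with ω constant, a = ω²·d²x/dθ².
d²x/dθ² = −r cosθ − r²(cos2θ)/√u − r⁴ sin²2θ/(4u^{3/2}),  u = L² − r² sin²θ = 0.0112116 m².
Substituting r = 0.0395 m, L = 0.1077 m, θ = 29.9°: d²x/dθ² = -0.042038 m.
a = ω²·d²x/dθ² = (320.7)²·(-0.042038) = -4324.6 m/s²;  |a| = 4324.6 m/s².

4320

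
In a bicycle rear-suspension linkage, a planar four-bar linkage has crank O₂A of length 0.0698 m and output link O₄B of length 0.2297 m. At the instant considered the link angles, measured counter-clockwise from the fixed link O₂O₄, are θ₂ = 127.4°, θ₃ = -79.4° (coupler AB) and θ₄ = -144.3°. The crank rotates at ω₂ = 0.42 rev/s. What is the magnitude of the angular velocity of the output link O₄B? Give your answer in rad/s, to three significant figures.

ω₂ = 2.639 rad/s (from 0.42 rev/s).
Differentiating the loop-closure r₂e^{iθ₂}+r₃e^{iθ₃}=r₁+r₄e^{iθ₄} gives r₂ω₂e^{iθ₂}+r₃ω₃e^{iθ₃}=r₄ω₄e^{iθ₄}.
Eliminating the other unknown: ω₄ = r₂ω₂ sin(θ₂−θ₃) / [r₄ sin(θ₄−θ₃)].
Numerator sine = -0.45088; denominator sine = -0.90557.
Result = 0.0698·2.639·(-0.45088) / (0.2297·(-0.90557)) = +0.39926 rad/s; magnitude 0.39926 rad/s.

0.399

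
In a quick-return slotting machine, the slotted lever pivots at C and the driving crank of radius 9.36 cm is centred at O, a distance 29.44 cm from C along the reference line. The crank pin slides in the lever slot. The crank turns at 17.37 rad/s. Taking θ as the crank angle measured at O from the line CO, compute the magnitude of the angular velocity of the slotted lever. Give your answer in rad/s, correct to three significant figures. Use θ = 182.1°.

ω = 17.37 rad/s
Crank pin A relative to C: A = (d + r cosθ, r sinθ); lever angle φ = atan2(r sinθ, d + r cosθ).
Differentiating tanφ: φ̇ = rω(d cosθ + r)/(d² + r² + 2dr cosθ).
d² + r² + 2dr cosθ = |CA|² = 0.0403577 m²;  d cosθ + r = -0.2006 m.
|ω_lever| = |0.0936·17.37·-0.2006| / 0.0403577 = 8.0814 rad/s.

8.08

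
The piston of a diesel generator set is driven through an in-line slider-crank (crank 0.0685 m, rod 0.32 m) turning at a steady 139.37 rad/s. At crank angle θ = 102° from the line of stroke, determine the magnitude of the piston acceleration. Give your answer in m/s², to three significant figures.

ω = 139.4 rad/s
x(θ) = r cosθ + √(L² − r² sin²θ); with ω constant, a = ω²·d²x/dθ².
d²x/dθ² = −r cosθ − r²(cos2θ)/√u − r⁴ sin²2θ/(4u^{3/2}),  u = L² − r² sin²θ = 0.0979106 m².
Substituting r = 0.0685 m, L = 0.32 m, θ = 102°: d²x/dθ² = +0.027911 m.
a = ω²·d²x/dθ² = (139.4)²·(+0.027911) = +542.15 m/s²;  |a| = 542.15 m/s².

542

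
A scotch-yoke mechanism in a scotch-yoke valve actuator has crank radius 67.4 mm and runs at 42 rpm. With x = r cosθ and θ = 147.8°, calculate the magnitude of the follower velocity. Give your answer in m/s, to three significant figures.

0.158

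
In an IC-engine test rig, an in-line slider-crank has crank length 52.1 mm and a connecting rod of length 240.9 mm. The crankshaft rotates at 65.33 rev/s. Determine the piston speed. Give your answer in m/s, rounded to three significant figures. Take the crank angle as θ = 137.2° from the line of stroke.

ω = 2π·65.3 = 410.5 rad/s
For an in-line slider-crank, x = r cosθ + √(L² − r² sin²θ), so v = −rω sinθ·[1 + r cosθ/√(L² − r² sin²θ)].
With r = 0.0521 m, L = 0.2409 m, θ = 137.2°: √(L² − r² sin²θ) = 0.23828 m.
v = −0.0521·410.5·0.67944·[1 + 0.0521·-0.73373/0.23828] = -12.199 m/s.
|v| = 12.199 m/s.

12.2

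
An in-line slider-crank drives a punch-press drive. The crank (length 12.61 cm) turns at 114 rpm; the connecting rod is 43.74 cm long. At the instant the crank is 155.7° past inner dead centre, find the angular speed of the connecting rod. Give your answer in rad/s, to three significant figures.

ω = 11.94 rad/s (converted from 114 rpm).
The rod makes angle φ with the slider axis where L sinφ = r sinθ; differentiating, L cosφ·φ̇ = r ω cosθ.
L cosφ = √(L² − r² sin²θ) = 0.43431 m.
|ω_rod| = r ω |cosθ| / √(L² − r² sin²θ) = 0.1261·11.94·0.91140/0.43431 = 3.1591 rad/s.

3.16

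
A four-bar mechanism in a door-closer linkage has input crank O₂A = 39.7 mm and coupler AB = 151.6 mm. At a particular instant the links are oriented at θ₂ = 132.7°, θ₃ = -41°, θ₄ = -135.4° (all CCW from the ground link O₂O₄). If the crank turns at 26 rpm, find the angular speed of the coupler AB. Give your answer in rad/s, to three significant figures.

0.715

ω₂ = 2.723 rad/s (from 26 rpm).
Differentiating the loop-closure r₂e^{iθ₂}+r₃e^{iθ₃}=r₁+r₄e^{iθ₄} gives r₂ω₂e^{iθ₂}+r₃ω₃e^{iθ₃}=r₄ω₄e^{iθ₄}.
Eliminating the other unknown: ω₃ = r₂ω₂ sin(θ₄−θ₂) / [r₃ sin(θ₃−θ₄)].
Numerator sine = +0.99945; denominator sine = +0.99705.
Result = 0.0397·2.723·(+0.99945) / (0.1516·(+0.99705)) = +0.71472 rad/s; magnitude 0.71472 rad/s.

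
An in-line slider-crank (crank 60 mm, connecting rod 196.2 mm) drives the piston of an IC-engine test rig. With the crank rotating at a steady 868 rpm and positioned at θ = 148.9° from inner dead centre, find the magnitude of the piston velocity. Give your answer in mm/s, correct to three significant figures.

2070

ω = 2π·868/60 = 90.9 rad/s
For an in-line slider-crank, x = r cosθ + √(L² − r² sin²θ), so v = −rω sinθ·[1 + r cosθ/√(L² − r² sin²θ)].
With r = 0.06 m, L = 0.1962 m, θ = 148.9°: √(L² − r² sin²θ) = 0.19374 m.
v = −0.06·90.9·0.51653·[1 + 0.06·-0.85627/0.19374] = -2.07 m/s.
|v| = 2.07 m/s = 2070 mm/s.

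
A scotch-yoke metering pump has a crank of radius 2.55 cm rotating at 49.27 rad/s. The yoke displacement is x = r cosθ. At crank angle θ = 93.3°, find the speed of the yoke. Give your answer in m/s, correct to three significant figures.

1.25

ω = 49.27 rad/s
x = r cosθ ⇒ ẋ = −rω sinθ.
|v| = rω|sinθ| = 0.0255·49.27·|sin 93.3°| = 1.2543 m/s.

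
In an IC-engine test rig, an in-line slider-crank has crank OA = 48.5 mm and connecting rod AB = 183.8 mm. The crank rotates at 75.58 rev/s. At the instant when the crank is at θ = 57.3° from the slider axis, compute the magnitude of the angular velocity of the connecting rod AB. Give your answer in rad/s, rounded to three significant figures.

ω = 474.9 rad/s (converted from 75.58 rev/s).
The rod makes angle φ with the slider axis where L sinφ = r sinθ; differentiating, L cosφ·φ̇ = r ω cosθ.
L cosφ = √(L² − r² sin²θ) = 0.17921 m.
|ω_rod| = r ω |cosθ| / √(L² − r² sin²θ) = 0.0485·474.9·0.54024/0.17921 = 69.43 rad/s.

69.4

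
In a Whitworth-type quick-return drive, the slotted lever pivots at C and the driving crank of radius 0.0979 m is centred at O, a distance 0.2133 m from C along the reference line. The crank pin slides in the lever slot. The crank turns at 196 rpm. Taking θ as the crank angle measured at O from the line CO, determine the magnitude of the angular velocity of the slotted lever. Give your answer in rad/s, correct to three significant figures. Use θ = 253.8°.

1.78

ω = 20.53 rad/s (from 196 rpm).
Crank pin A relative to C: A = (d + r cosθ, r sinθ); lever angle φ = atan2(r sinθ, d + r cosθ).
Differentiating tanφ: φ̇ = rω(d cosθ + r)/(d² + r² + 2dr cosθ).
d² + r² + 2dr cosθ = |CA|² = 0.0434295 m²;  d cosθ + r = +0.038391 m.
|ω_lever| = |0.0979·20.53·+0.038391| / 0.0434295 = 1.7763 rad/s.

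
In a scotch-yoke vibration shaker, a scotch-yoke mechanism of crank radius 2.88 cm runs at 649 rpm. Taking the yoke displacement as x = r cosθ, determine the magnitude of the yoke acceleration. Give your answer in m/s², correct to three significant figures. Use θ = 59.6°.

ω = 67.96 rad/s (from 649 rpm).
x = r cosθ ⇒ ẍ = −rω² cosθ (ω constant).
|a| = rω²|cosθ| = 0.0288·(67.96)²·|cos 59.6°| = 67.316 m/s².

67.3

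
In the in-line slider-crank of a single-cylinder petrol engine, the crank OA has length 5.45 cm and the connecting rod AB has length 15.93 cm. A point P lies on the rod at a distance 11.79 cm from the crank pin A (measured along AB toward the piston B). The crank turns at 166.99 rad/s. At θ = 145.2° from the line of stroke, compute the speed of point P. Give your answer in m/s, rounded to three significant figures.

4.53

ω = 167 rad/s.  Crank-pin speed |V_A| = rω = 9.101 m/s, perpendicular to OA.
Rod angle: sinφ = −(r/L) sinθ ⇒ φ = -11.260°; ω_rod = −rω cosθ/√(L²−r²sin²θ) = +47.834 rad/s.
V_P = V_A + ω_rod × AP, with AP = 0.1179 m along the rod.
Components: V_Px = −rω sinθ − a·ω_rod·sinφ = -4.0929 m/s;  V_Py = rω cosθ + a·ω_rod·cosφ = -1.9422 m/s.
|V_P| = √(V_Px² + V_Py²) = 4.5303 m/s.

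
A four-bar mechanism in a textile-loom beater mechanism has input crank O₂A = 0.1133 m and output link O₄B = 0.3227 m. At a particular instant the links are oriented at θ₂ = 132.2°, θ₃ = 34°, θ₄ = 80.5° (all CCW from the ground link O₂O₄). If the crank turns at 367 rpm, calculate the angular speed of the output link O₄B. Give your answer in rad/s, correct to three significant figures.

18.4

ω₂ = 38.43 rad/s (from 367 rpm).
Differentiating the loop-closure r₂e^{iθ₂}+r₃e^{iθ₃}=r₁+r₄e^{iθ₄} gives r₂ω₂e^{iθ₂}+r₃ω₃e^{iθ₃}=r₄ω₄e^{iθ₄}.
Eliminating the other unknown: ω₄ = r₂ω₂ sin(θ₂−θ₃) / [r₄ sin(θ₄−θ₃)].
Numerator sine = +0.98978; denominator sine = +0.72537.
Result = 0.1133·38.43·(+0.98978) / (0.3227·(+0.72537)) = +18.412 rad/s; magnitude 18.412 rad/s.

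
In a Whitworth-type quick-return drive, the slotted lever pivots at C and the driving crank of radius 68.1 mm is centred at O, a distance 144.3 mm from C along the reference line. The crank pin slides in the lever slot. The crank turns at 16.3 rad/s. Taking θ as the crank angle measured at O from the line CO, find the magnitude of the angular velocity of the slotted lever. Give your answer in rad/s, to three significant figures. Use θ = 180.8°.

14.6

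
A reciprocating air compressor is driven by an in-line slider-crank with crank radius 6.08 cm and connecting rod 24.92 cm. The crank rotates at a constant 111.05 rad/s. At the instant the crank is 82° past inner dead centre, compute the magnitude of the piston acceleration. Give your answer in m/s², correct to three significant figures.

76.6

ω = 111 rad/s
x(θ) = r cosθ + √(L² − r² sin²θ); with ω constant, a = ω²·d²x/dθ².
d²x/dθ² = −r cosθ − r²(cos2θ)/√u − r⁴ sin²2θ/(4u^{3/2}),  u = L² − r² sin²θ = 0.0584756 m².
Substituting r = 0.0608 m, L = 0.2492 m, θ = 82°: d²x/dθ² = +0.0062146 m.
a = ω²·d²x/dθ² = (111)²·(+0.0062146) = +76.64 m/s²;  |a| = 76.64 m/s².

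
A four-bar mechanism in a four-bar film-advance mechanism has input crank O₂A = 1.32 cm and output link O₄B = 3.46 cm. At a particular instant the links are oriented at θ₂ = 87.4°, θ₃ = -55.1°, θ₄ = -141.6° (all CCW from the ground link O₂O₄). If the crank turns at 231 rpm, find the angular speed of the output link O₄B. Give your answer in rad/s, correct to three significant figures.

ω₂ = 24.19 rad/s (from 231 rpm).
Differentiating the loop-closure r₂e^{iθ₂}+r₃e^{iθ₃}=r₁+r₄e^{iθ₄} gives r₂ω₂e^{iθ₂}+r₃ω₃e^{iθ₃}=r₄ω₄e^{iθ₄}.
Eliminating the other unknown: ω₄ = r₂ω₂ sin(θ₂−θ₃) / [r₄ sin(θ₄−θ₃)].
Numerator sine = +0.60876; denominator sine = -0.99813.
Result = 0.0132·24.19·(+0.60876) / (0.0346·(-0.99813)) = -5.6285 rad/s; magnitude 5.6285 rad/s.

5.63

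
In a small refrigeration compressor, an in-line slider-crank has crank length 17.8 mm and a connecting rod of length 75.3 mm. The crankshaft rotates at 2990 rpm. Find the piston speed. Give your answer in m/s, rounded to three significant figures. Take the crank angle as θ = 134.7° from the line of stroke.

3.29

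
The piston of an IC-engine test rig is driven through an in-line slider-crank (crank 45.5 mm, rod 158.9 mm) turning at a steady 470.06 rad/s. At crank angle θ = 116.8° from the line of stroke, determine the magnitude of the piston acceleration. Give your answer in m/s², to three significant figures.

ω = 470.1 rad/s
x(θ) = r cosθ + √(L² − r² sin²θ); with ω constant, a = ω²·d²x/dθ².
d²x/dθ² = −r cosθ − r²(cos2θ)/√u − r⁴ sin²2θ/(4u^{3/2}),  u = L² − r² sin²θ = 0.0235998 m².
Substituting r = 0.0455 m, L = 0.1589 m, θ = 116.8°: d²x/dθ² = +0.028321 m.
a = ω²·d²x/dθ² = (470.1)²·(+0.028321) = +6257.6 m/s²;  |a| = 6257.6 m/s².

6260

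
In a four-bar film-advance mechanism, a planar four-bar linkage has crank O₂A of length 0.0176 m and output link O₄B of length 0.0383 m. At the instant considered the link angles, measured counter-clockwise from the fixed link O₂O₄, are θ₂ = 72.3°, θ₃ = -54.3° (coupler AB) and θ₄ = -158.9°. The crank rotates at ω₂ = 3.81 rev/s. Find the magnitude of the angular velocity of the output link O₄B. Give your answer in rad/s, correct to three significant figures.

9.13

ω₂ = 23.94 rad/s (from 3.81 rev/s).
Differentiating the loop-closure r₂e^{iθ₂}+r₃e^{iθ₃}=r₁+r₄e^{iθ₄} gives r₂ω₂e^{iθ₂}+r₃ω₃e^{iθ₃}=r₄ω₄e^{iθ₄}.
Eliminating the other unknown: ω₄ = r₂ω₂ sin(θ₂−θ₃) / [r₄ sin(θ₄−θ₃)].
Numerator sine = +0.80282; denominator sine = -0.96771.
Result = 0.0176·23.94·(+0.80282) / (0.0383·(-0.96771)) = -9.1262 rad/s; magnitude 9.1262 rad/s.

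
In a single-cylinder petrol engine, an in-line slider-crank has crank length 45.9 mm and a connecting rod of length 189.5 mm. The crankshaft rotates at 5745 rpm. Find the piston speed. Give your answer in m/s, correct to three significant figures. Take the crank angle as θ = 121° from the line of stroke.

20.7

ω = 2π·5745/60 = 601.6 rad/s
For an in-line slider-crank, x = r cosθ + √(L² − r² sin²θ), so v = −rω sinθ·[1 + r cosθ/√(L² − r² sin²θ)].
With r = 0.0459 m, L = 0.1895 m, θ = 121°: √(L² − r² sin²θ) = 0.18537 m.
v = −0.0459·601.6·0.85717·[1 + 0.0459·-0.51504/0.18537] = -20.651 m/s.
|v| = 20.651 m/s.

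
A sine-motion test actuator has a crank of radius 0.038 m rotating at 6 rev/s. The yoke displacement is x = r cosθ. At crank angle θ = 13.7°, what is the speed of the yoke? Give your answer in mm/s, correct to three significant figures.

ω = 37.7 rad/s (from 6 rev/s).
x = r cosθ ⇒ ẋ = −rω sinθ.
|v| = rω|sinθ| = 0.038·37.7·|sin 13.7°| = 0.33929 m/s = 339.29 mm/s.

339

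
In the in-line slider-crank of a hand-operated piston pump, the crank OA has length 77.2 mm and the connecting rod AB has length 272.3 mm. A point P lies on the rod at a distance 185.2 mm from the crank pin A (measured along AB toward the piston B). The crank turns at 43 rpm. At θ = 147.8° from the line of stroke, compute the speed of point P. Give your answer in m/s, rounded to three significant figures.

0.181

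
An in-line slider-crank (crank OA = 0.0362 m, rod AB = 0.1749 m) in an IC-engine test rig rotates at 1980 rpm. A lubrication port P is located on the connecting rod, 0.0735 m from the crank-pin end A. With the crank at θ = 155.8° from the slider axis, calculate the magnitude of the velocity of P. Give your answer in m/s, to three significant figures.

4.88

ω = 207.3 rad/s.  Crank-pin speed |V_A| = rω = 7.5059 m/s, perpendicular to OA.
Rod angle: sinφ = −(r/L) sinθ ⇒ φ = -4.867°; ω_rod = −rω cosθ/√(L²−r²sin²θ) = +39.286 rad/s.
V_P = V_A + ω_rod × AP, with AP = 0.0735 m along the rod.
Components: V_Px = −rω sinθ − a·ω_rod·sinφ = -2.8319 m/s;  V_Py = rω cosθ + a·ω_rod·cosφ = -3.9692 m/s.
|V_P| = √(V_Px² + V_Py²) = 4.8758 m/s.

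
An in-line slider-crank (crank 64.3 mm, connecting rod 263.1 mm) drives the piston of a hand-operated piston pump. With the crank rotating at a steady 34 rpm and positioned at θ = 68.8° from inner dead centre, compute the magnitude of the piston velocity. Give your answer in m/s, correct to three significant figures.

0.233

ω = 2π·34/60 = 3.56 rad/s
For an in-line slider-crank, x = r cosθ + √(L² − r² sin²θ), so v = −rω sinθ·[1 + r cosθ/√(L² − r² sin²θ)].
With r = 0.0643 m, L = 0.2631 m, θ = 68.8°: √(L² − r² sin²θ) = 0.25618 m.
v = −0.0643·3.56·0.93232·[1 + 0.0643·0.36162/0.25618] = -0.23282 m/s.
|v| = 0.23282 m/s.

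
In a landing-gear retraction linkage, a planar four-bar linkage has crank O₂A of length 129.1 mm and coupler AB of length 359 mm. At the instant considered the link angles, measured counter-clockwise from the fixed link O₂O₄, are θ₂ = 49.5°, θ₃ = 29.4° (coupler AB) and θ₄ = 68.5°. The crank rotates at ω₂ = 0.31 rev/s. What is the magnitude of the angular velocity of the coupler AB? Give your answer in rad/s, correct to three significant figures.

ω₂ = 1.948 rad/s (from 0.31 rev/s).
Differentiating the loop-closure r₂e^{iθ₂}+r₃e^{iθ₃}=r₁+r₄e^{iθ₄} gives r₂ω₂e^{iθ₂}+r₃ω₃e^{iθ₃}=r₄ω₄e^{iθ₄}.
Eliminating the other unknown: ω₃ = r₂ω₂ sin(θ₄−θ₂) / [r₃ sin(θ₃−θ₄)].
Numerator sine = +0.32557; denominator sine = -0.63068.
Result = 0.1291·1.948·(+0.32557) / (0.359·(-0.63068)) = -0.36158 rad/s; magnitude 0.36158 rad/s.

0.362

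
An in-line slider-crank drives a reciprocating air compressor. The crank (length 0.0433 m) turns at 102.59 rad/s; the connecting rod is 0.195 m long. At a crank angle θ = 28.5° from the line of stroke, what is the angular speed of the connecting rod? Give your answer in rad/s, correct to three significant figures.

ω = 102.6 rad/s
The rod makes angle φ with the slider axis where L sinφ = r sinθ; differentiating, L cosφ·φ̇ = r ω cosθ.
L cosφ = √(L² − r² sin²θ) = 0.1939 m.
|ω_rod| = r ω |cosθ| / √(L² − r² sin²θ) = 0.0433·102.6·0.87882/0.1939 = 20.133 rad/s.

20.1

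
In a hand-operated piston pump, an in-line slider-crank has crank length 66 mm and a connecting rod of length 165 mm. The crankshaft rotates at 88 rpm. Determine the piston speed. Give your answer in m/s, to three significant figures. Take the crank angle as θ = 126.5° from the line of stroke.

ω = 2π·88/60 = 9.215 rad/s
For an in-line slider-crank, x = r cosθ + √(L² − r² sin²θ), so v = −rω sinθ·[1 + r cosθ/√(L² − r² sin²θ)].
With r = 0.066 m, L = 0.165 m, θ = 126.5°: √(L² − r² sin²θ) = 0.15624 m.
v = −0.066·9.215·0.80386·[1 + 0.066·-0.59482/0.15624] = -0.36606 m/s.
|v| = 0.36606 m/s.

0.366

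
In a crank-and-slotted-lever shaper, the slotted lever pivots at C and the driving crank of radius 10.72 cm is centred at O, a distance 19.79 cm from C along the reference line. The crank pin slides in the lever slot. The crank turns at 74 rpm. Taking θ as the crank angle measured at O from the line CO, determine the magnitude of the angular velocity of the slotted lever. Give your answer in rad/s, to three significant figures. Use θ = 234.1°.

ω = 7.749 rad/s (from 74 rpm).
Crank pin A relative to C: A = (d + r cosθ, r sinθ); lever angle φ = atan2(r sinθ, d + r cosθ).
Differentiating tanφ: φ̇ = rω(d cosθ + r)/(d² + r² + 2dr cosθ).
d² + r² + 2dr cosθ = |CA|² = 0.0257766 m²;  d cosθ + r = -0.0088431 m.
|ω_lever| = |0.1072·7.749·-0.0088431| / 0.0257766 = 0.28499 rad/s.

0.285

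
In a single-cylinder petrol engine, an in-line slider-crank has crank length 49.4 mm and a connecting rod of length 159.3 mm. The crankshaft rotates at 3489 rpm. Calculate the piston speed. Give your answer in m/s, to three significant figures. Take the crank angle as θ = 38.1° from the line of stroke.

13.9

ω = 2π·3489/60 = 365.4 rad/s
For an in-line slider-crank, x = r cosθ + √(L² − r² sin²θ), so v = −rω sinθ·[1 + r cosθ/√(L² − r² sin²θ)].
With r = 0.0494 m, L = 0.1593 m, θ = 38.1°: √(L² − r² sin²θ) = 0.15636 m.
v = −0.0494·365.4·0.61704·[1 + 0.0494·0.78694/0.15636] = -13.906 m/s.
|v| = 13.906 m/s.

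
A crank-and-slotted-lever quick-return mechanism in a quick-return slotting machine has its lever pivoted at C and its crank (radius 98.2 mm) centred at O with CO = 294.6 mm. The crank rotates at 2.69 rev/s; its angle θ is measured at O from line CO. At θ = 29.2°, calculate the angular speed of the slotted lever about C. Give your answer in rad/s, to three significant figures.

4.01

ω = 16.9 rad/s (from 2.69 rev/s).
Crank pin A relative to C: A = (d + r cosθ, r sinθ); lever angle φ = atan2(r sinθ, d + r cosθ).
Differentiating tanφ: φ̇ = rω(d cosθ + r)/(d² + r² + 2dr cosθ).
d² + r² + 2dr cosθ = |CA|² = 0.146939 m²;  d cosθ + r = +0.35536 m.
|ω_lever| = |0.0982·16.9·+0.35536| / 0.146939 = 4.014 rad/s.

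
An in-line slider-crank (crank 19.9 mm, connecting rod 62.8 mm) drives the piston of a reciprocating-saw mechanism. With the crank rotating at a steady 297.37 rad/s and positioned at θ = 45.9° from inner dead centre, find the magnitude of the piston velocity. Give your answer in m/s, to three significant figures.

ω = 297.4 rad/s
For an in-line slider-crank, x = r cosθ + √(L² − r² sin²θ), so v = −rω sinθ·[1 + r cosθ/√(L² − r² sin²θ)].
With r = 0.0199 m, L = 0.0628 m, θ = 45.9°: √(L² − r² sin²θ) = 0.061152 m.
v = −0.0199·297.4·0.71813·[1 + 0.0199·0.69591/0.061152] = -5.212 m/s.
|v| = 5.212 m/s.

5.21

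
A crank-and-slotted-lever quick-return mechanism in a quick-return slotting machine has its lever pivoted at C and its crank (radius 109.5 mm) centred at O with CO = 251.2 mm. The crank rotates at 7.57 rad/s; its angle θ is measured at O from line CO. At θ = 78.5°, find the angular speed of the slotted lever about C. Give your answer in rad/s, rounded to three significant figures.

1.54

ω = 7.57 rad/s
Crank pin A relative to C: A = (d + r cosθ, r sinθ); lever angle φ = atan2(r sinθ, d + r cosθ).
Differentiating tanφ: φ̇ = rω(d cosθ + r)/(d² + r² + 2dr cosθ).
d² + r² + 2dr cosθ = |CA|² = 0.0860595 m²;  d cosθ + r = +0.15958 m.
|ω_lever| = |0.1095·7.57·+0.15958| / 0.0860595 = 1.5371 rad/s.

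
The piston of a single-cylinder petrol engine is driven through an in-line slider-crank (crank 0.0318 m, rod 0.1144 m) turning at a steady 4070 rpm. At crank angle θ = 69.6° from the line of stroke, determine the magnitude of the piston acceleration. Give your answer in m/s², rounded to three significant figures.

769

ω = 2π·4070/60 = 426.2 rad/s
x(θ) = r cosθ + √(L² − r² sin²θ); with ω constant, a = ω²·d²x/dθ².
d²x/dθ² = −r cosθ − r²(cos2θ)/√u − r⁴ sin²2θ/(4u^{3/2}),  u = L² − r² sin²θ = 0.012199 m².
Substituting r = 0.0318 m, L = 0.1144 m, θ = 69.6°: d²x/dθ² = -0.0042348 m.
a = ω²·d²x/dθ² = (426.2)²·(-0.0042348) = -769.26 m/s²;  |a| = 769.26 m/s².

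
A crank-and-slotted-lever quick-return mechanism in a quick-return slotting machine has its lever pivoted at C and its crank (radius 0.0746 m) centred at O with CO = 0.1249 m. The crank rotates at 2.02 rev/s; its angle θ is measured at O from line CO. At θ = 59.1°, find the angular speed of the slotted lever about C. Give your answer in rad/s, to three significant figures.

4.27

ω = 12.69 rad/s (from 2.02 rev/s).
Crank pin A relative to C: A = (d + r cosθ, r sinθ); lever angle φ = atan2(r sinθ, d + r cosθ).
Differentiating tanφ: φ̇ = rω(d cosθ + r)/(d² + r² + 2dr cosθ).
d² + r² + 2dr cosθ = |CA|² = 0.0307351 m²;  d cosθ + r = +0.13874 m.
|ω_lever| = |0.0746·12.69·+0.13874| / 0.0307351 = 4.2741 rad/s.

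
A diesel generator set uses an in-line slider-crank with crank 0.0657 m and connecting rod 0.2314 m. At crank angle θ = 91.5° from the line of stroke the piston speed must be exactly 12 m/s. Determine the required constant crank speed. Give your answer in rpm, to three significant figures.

1760

For an in-line slider-crank, |v_piston| = rω|sinθ|·[1 + r cosθ/√(L² − r² sin²θ)].
With r = 0.0657 m, L = 0.2314 m, θ = 91.5°: the bracketed kinematic factor |dx/dθ| = 0.065168 m.
ω = v/|dx/dθ| = 12/0.065168 = 184.14 rad/s.
N = 60ω/(2π) = 1758.4 rpm.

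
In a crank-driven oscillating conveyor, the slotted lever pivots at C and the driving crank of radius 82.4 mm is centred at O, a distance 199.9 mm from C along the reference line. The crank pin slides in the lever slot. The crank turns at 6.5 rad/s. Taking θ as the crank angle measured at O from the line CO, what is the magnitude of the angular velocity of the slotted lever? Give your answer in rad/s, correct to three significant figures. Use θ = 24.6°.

1.84

ω = 6.5 rad/s
Crank pin A relative to C: A = (d + r cosθ, r sinθ); lever angle φ = atan2(r sinθ, d + r cosθ).
Differentiating tanφ: φ̇ = rω(d cosθ + r)/(d² + r² + 2dr cosθ).
d² + r² + 2dr cosθ = |CA|² = 0.0767032 m²;  d cosθ + r = +0.26416 m.
|ω_lever| = |0.0824·6.5·+0.26416| / 0.0767032 = 1.8445 rad/s.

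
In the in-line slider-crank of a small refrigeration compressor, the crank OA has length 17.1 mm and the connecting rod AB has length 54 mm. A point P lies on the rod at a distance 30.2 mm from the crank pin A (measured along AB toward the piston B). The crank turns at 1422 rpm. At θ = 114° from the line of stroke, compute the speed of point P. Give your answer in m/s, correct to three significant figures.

ω = 148.9 rad/s.  Crank-pin speed |V_A| = rω = 2.5464 m/s, perpendicular to OA.
Rod angle: sinφ = −(r/L) sinθ ⇒ φ = -16.815°; ω_rod = −rω cosθ/√(L²−r²sin²θ) = +20.037 rad/s.
V_P = V_A + ω_rod × AP, with AP = 0.0302 m along the rod.
Components: V_Px = −rω sinθ − a·ω_rod·sinφ = -2.1512 m/s;  V_Py = rω cosθ + a·ω_rod·cosφ = -0.45648 m/s.
|V_P| = √(V_Px² + V_Py²) = 2.1991 m/s.

2.20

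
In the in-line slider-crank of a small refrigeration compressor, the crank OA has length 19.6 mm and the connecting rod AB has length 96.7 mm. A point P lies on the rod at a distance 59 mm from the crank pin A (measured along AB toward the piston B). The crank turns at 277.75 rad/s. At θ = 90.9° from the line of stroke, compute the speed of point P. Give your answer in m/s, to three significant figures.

ω = 277.8 rad/s.  Crank-pin speed |V_A| = rω = 5.4439 m/s, perpendicular to OA.
Rod angle: sinφ = −(r/L) sinθ ⇒ φ = -11.693°; ω_rod = −rω cosθ/√(L²−r²sin²θ) = +0.90301 rad/s.
V_P = V_A + ω_rod × AP, with AP = 0.059 m along the rod.
Components: V_Px = −rω sinθ − a·ω_rod·sinφ = -5.4324 m/s;  V_Py = rω cosθ + a·ω_rod·cosφ = -0.033337 m/s.
|V_P| = √(V_Px² + V_Py²) = 5.4325 m/s.

5.43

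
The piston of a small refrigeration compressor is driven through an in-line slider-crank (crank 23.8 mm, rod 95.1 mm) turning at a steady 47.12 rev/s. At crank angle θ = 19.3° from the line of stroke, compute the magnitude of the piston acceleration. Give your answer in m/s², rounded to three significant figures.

ω = 2π·47.1 = 296.1 rad/s
x(θ) = r cosθ + √(L² − r² sin²θ); with ω constant, a = ω²·d²x/dθ².
d²x/dθ² = −r cosθ − r²(cos2θ)/√u − r⁴ sin²2θ/(4u^{3/2}),  u = L² − r² sin²θ = 0.00898213 m².
Substituting r = 0.0238 m, L = 0.0951 m, θ = 19.3°: d²x/dθ² = -0.02717 m.
a = ω²·d²x/dθ² = (296.1)²·(-0.02717) = -2381.6 m/s²;  |a| = 2381.6 m/s².

2380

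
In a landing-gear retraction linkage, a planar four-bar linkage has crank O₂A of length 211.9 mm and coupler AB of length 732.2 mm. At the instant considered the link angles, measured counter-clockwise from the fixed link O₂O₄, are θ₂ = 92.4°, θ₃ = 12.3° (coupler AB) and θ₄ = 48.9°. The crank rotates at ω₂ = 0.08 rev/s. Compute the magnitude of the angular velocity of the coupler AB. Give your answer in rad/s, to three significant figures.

0.168

ω₂ = 0.5027 rad/s (from 0.08 rev/s).
Differentiating the loop-closure r₂e^{iθ₂}+r₃e^{iθ₃}=r₁+r₄e^{iθ₄} gives r₂ω₂e^{iθ₂}+r₃ω₃e^{iθ₃}=r₄ω₄e^{iθ₄}.
Eliminating the other unknown: ω₃ = r₂ω₂ sin(θ₄−θ₂) / [r₃ sin(θ₃−θ₄)].
Numerator sine = -0.68835; denominator sine = -0.59622.
Result = 0.2119·0.5027·(-0.68835) / (0.7322·(-0.59622)) = +0.16795 rad/s; magnitude 0.16795 rad/s.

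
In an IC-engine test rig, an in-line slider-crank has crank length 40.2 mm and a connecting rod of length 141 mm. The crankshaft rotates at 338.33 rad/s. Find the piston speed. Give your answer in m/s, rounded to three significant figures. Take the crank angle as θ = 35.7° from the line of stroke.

ω = 338.3 rad/s
For an in-line slider-crank, x = r cosθ + √(L² − r² sin²θ), so v = −rω sinθ·[1 + r cosθ/√(L² − r² sin²θ)].
With r = 0.0402 m, L = 0.141 m, θ = 35.7°: √(L² − r² sin²θ) = 0.13903 m.
v = −0.0402·338.3·0.58354·[1 + 0.0402·0.81208/0.13903] = -9.8002 m/s.
|v| = 9.8002 m/s.

9.80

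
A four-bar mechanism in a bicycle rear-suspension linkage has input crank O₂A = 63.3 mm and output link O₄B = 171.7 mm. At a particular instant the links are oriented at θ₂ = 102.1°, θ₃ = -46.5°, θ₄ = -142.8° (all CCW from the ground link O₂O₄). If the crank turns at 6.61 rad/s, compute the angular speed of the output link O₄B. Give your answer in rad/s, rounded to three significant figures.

1.28

ω₂ = 6.61 rad/s
Differentiating the loop-closure r₂e^{iθ₂}+r₃e^{iθ₃}=r₁+r₄e^{iθ₄} gives r₂ω₂e^{iθ₂}+r₃ω₃e^{iθ₃}=r₄ω₄e^{iθ₄}.
Eliminating the other unknown: ω₄ = r₂ω₂ sin(θ₂−θ₃) / [r₄ sin(θ₄−θ₃)].
Numerator sine = +0.52101; denominator sine = -0.99396.
Result = 0.0633·6.61·(+0.52101) / (0.1717·(-0.99396)) = -1.2774 rad/s; magnitude 1.2774 rad/s.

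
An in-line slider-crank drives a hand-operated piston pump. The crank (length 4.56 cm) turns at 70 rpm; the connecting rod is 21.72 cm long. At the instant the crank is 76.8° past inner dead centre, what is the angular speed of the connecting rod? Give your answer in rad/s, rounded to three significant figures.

ω = 7.33 rad/s (converted from 70 rpm).
The rod makes angle φ with the slider axis where L sinφ = r sinθ; differentiating, L cosφ·φ̇ = r ω cosθ.
L cosφ = √(L² − r² sin²θ) = 0.21261 m.
|ω_rod| = r ω |cosθ| / √(L² − r² sin²θ) = 0.0456·7.33·0.22835/0.21261 = 0.35901 rad/s.

0.359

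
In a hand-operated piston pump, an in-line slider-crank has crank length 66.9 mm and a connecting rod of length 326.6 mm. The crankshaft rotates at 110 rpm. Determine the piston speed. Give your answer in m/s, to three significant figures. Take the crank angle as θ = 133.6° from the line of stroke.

0.478

ω = 2π·110/60 = 11.52 rad/s
For an in-line slider-crank, x = r cosθ + √(L² − r² sin²θ), so v = −rω sinθ·[1 + r cosθ/√(L² − r² sin²θ)].
With r = 0.0669 m, L = 0.3266 m, θ = 133.6°: √(L² − r² sin²θ) = 0.32299 m.
v = −0.0669·11.52·0.72417·[1 + 0.0669·-0.68962/0.32299] = -0.47836 m/s.
|v| = 0.47836 m/s.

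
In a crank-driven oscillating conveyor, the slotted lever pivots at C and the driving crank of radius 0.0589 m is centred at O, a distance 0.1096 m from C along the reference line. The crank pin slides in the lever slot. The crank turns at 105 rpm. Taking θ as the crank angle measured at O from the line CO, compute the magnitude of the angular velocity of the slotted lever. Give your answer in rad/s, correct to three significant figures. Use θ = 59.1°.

3.37

ω = 11 rad/s (from 105 rpm).
Crank pin A relative to C: A = (d + r cosθ, r sinθ); lever angle φ = atan2(r sinθ, d + r cosθ).
Differentiating tanφ: φ̇ = rω(d cosθ + r)/(d² + r² + 2dr cosθ).
d² + r² + 2dr cosθ = |CA|² = 0.0221116 m²;  d cosθ + r = +0.11518 m.
|ω_lever| = |0.0589·11·+0.11518| / 0.0221116 = 3.3737 rad/s.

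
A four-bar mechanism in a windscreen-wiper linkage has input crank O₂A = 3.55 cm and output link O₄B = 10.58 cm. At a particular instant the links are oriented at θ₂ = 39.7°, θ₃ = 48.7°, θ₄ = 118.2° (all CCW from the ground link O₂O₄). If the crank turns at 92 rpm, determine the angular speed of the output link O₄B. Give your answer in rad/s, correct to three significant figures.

0.540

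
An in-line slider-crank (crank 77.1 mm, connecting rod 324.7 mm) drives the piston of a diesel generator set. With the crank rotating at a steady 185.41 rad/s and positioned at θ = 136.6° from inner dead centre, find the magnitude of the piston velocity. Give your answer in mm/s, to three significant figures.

8100

ω = 185.4 rad/s
For an in-line slider-crank, x = r cosθ + √(L² − r² sin²θ), so v = −rω sinθ·[1 + r cosθ/√(L² − r² sin²θ)].
With r = 0.0771 m, L = 0.3247 m, θ = 136.6°: √(L² − r² sin²θ) = 0.32035 m.
v = −0.0771·185.4·0.68709·[1 + 0.0771·-0.72657/0.32035] = -8.1044 m/s.
|v| = 8.1044 m/s = 8104.4 mm/s.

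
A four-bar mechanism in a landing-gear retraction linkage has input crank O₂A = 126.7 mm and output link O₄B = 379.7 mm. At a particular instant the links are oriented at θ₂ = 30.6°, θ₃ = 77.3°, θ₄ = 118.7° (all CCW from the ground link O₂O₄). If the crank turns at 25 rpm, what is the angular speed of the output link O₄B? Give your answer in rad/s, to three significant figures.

ω₂ = 2.618 rad/s (from 25 rpm).
Differentiating the loop-closure r₂e^{iθ₂}+r₃e^{iθ₃}=r₁+r₄e^{iθ₄} gives r₂ω₂e^{iθ₂}+r₃ω₃e^{iθ₃}=r₄ω₄e^{iθ₄}.
Eliminating the other unknown: ω₄ = r₂ω₂ sin(θ₂−θ₃) / [r₄ sin(θ₄−θ₃)].
Numerator sine = -0.72777; denominator sine = +0.66131.
Result = 0.1267·2.618·(-0.72777) / (0.3797·(+0.66131)) = -0.96138 rad/s; magnitude 0.96138 rad/s.

0.961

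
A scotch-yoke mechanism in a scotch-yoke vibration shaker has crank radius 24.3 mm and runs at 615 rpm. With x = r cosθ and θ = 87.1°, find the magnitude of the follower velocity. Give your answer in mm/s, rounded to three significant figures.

1560

ω = 64.4 rad/s (from 615 rpm).
x = r cosθ ⇒ ẋ = −rω sinθ.
|v| = rω|sinθ| = 0.0243·64.4·|sin 87.1°| = 1.563 m/s = 1563 mm/s.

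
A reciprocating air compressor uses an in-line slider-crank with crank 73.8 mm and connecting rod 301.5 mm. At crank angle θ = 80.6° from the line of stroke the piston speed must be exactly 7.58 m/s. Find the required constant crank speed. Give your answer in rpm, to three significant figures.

For an in-line slider-crank, |v_piston| = rω|sinθ|·[1 + r cosθ/√(L² − r² sin²θ)].
With r = 0.0738 m, L = 0.3015 m, θ = 80.6°: the bracketed kinematic factor |dx/dθ| = 0.075809 m.
ω = v/|dx/dθ| = 7.58/0.075809 = 99.989 rad/s.
N = 60ω/(2π) = 954.82 rpm.

955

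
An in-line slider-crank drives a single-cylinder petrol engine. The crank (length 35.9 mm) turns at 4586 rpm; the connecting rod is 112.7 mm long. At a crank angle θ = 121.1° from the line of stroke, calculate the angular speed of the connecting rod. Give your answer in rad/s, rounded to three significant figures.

ω = 480.2 rad/s (converted from 4586 rpm).
The rod makes angle φ with the slider axis where L sinφ = r sinθ; differentiating, L cosφ·φ̇ = r ω cosθ.
L cosφ = √(L² − r² sin²θ) = 0.10843 m.
|ω_rod| = r ω |cosθ| / √(L² − r² sin²θ) = 0.0359·480.2·0.51653/0.10843 = 82.133 rad/s.

82.1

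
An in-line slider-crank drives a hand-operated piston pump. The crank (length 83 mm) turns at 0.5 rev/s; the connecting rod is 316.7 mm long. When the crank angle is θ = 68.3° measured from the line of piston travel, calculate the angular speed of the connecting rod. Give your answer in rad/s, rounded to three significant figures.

0.314

ω = 3.142 rad/s (converted from 0.5 rev/s).
The rod makes angle φ with the slider axis where L sinφ = r sinθ; differentiating, L cosφ·φ̇ = r ω cosθ.
L cosφ = √(L² − r² sin²θ) = 0.30717 m.
|ω_rod| = r ω |cosθ| / √(L² − r² sin²θ) = 0.083·3.142·0.36975/0.30717 = 0.31388 rad/s.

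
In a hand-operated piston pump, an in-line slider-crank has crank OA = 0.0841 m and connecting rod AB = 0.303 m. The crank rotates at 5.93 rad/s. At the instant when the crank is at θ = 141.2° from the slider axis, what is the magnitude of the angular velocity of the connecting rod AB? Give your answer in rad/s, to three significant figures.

ω = 5.93 rad/s
The rod makes angle φ with the slider axis where L sinφ = r sinθ; differentiating, L cosφ·φ̇ = r ω cosθ.
L cosφ = √(L² − r² sin²θ) = 0.29838 m.
|ω_rod| = r ω |cosθ| / √(L² − r² sin²θ) = 0.0841·5.93·0.77934/0.29838 = 1.3026 rad/s.

1.30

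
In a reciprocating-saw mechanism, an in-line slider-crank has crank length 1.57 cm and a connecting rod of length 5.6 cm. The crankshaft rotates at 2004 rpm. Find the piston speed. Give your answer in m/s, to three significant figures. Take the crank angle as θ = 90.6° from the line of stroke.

ω = 2π·2004/60 = 209.9 rad/s
For an in-line slider-crank, x = r cosθ + √(L² − r² sin²θ), so v = −rω sinθ·[1 + r cosθ/√(L² − r² sin²θ)].
With r = 0.0157 m, L = 0.056 m, θ = 90.6°: √(L² − r² sin²θ) = 0.053754 m.
v = −0.0157·209.9·0.99995·[1 + 0.0157·-0.01047/0.053754] = -3.2845 m/s.
|v| = 3.2845 m/s.

3.28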